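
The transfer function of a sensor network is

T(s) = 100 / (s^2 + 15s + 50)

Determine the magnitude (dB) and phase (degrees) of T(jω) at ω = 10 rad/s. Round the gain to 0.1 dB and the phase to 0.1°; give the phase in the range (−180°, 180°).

Substitute s = j10:
Numerator: 100 = 100 + j0
Denominator: (j10)^2 + 15(j10) + 50 = -50 + j150
|N| = √(100² + 0²) ≈ 100, ∠N ≈ 0.00°
|D| = √(50² + 150²) ≈ 158.11, ∠D ≈ 108.43°
|T| = 100 / 158.11 ≈ 0.63247
Gain = 20 log₁₀(0.63247) ≈ -3.98 dB
∠T = 0.00° − 108.43° = -108.43°

-4.0 dB, -108.4°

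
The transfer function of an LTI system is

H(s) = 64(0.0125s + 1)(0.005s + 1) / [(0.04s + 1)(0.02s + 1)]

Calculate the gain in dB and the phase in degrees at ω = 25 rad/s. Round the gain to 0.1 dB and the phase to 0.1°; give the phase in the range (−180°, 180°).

At ω = 25 rad/s:
zero (1 + j25·0.0125) = 1 + j0.3125 → |·| ≈ 1.0477, ∠ ≈ 17.35°
zero (1 + j25·0.005) = 1 + j0.125 → |·| ≈ 1.0078, ∠ ≈ 7.13°
pole (1 + j25·0.04) = 1 + j1 → |·| ≈ 1.4142, ∠ ≈ 45.00°
pole (1 + j25·0.02) = 1 + j0.5 → |·| ≈ 1.118, ∠ ≈ 26.57°
|H| = 64 · 1.0477 · 1.0078 / (1.4142 · 1.118) ≈ 42.74
Gain = 20 log₁₀(42.74) ≈ 32.62 dB
∠H = (17.35° + 7.13°) − (45.00° + 26.57°) = -47.09°

32.6 dB, -47.1°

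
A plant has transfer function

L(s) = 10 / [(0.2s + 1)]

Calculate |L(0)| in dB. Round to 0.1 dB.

20.0 dB

L(0) = 10 · 1 / 1 = 10
20 log₁₀(10) ≈ 20.00 dB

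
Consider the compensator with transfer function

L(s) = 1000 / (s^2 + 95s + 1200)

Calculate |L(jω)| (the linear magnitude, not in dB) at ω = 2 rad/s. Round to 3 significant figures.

0.826

Substitute s = j2:
Numerator: 1000 = 1000 + j0
Denominator: (j2)^2 + 95(j2) + 1200 = 1196 + j190
|N| = √(1000² + 0²) ≈ 1000, ∠N ≈ 0.00°
|D| = √(1196² + 190²) ≈ 1211, ∠D ≈ 9.03°
|L| = 1000 / 1211 ≈ 0.82576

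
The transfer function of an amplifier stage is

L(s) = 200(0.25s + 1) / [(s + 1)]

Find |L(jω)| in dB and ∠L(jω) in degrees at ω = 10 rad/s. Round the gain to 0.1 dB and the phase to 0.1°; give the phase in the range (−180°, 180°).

At ω = 10 rad/s:
zero (1 + j10·0.25) = 1 + j2.5 → |·| ≈ 2.6926, ∠ ≈ 68.20°
pole (1 + j10·1) = 1 + j10 → |·| ≈ 10.05, ∠ ≈ 84.29°
|L| = 200 · 2.6926 / (10.05) ≈ 53.584
Gain = 20 log₁₀(53.584) ≈ 34.58 dB
∠L = (68.20°) − (84.29°) = -16.09°

34.6 dB, -16.1°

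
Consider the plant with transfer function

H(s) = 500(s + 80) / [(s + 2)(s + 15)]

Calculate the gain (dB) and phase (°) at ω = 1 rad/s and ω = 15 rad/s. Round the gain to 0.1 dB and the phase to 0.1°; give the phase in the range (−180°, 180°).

ω = 1: 61.5 dB, -29.7°; ω = 15: 42.1 dB, -116.8°

At s = jω = j1:
zero (s+80): 80 + j1 → |·| = √(80²+1²) = √6401 ≈ 80.006, ∠ = arctan(1/80) ≈ 0.72°
pole (s+2): 2 + j1 → |·| = √(2²+1²) = √5 ≈ 2.2361, ∠ = arctan(1/2) ≈ 26.57°
pole (s+15): 15 + j1 → |·| = √(15²+1²) = √226 ≈ 15.033, ∠ = arctan(1/15) ≈ 3.81°
|H| = 500 · 80.006 / 33.615 ≈ 1190
Gain = 20 log₁₀(1190) ≈ 61.51 dB
∠H = 0.72° − 30.38° = -29.66°

At s = jω = j15:
zero (s+80): 80 + j15 → |·| = √(80²+15²) = √6625 ≈ 81.394, ∠ = arctan(15/80) ≈ 10.62°
pole (s+2): 2 + j15 → |·| = √(2²+15²) = √229 ≈ 15.133, ∠ = arctan(15/2) ≈ 82.41°
pole (s+15): 15 + j15 → |·| = √(15²+15²) = √450 ≈ 21.213, ∠ = arctan(15/15) ≈ 45.00°
|H| = 500 · 81.394 / 321.02 ≈ 126.77
Gain = 20 log₁₀(126.77) ≈ 42.06 dB
∠H = 10.62° − 127.41° = -116.79°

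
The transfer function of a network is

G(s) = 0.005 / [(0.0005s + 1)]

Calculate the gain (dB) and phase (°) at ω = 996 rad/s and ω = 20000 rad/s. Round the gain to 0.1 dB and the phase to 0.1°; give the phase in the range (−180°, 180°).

ω = 996: -47.0 dB, -26.5°; ω = 20000: -66.1 dB, -84.3°

At ω = 996 rad/s:
pole (1 + j996·0.0005) = 1 + j0.498 → |·| ≈ 1.1171, ∠ ≈ 26.47°
|G| = 0.005 · 1 / (1.1171) ≈ 0.0044759
Gain = 20 log₁₀(0.0044759) ≈ -46.98 dB
∠G = (0°) − (26.47°) = -26.47°

At ω = 20000 rad/s:
pole (1 + j20000·0.0005) = 1 + j10 → |·| ≈ 10.05, ∠ ≈ 84.29°
|G| = 0.005 · 1 / (10.05) ≈ 0.00049751
Gain = 20 log₁₀(0.00049751) ≈ -66.06 dB
∠G = (0°) − (84.29°) = -84.29°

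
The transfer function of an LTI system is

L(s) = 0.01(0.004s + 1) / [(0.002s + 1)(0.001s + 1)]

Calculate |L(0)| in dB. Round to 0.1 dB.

L(0) = 0.01 · 1 / 1 = 0.01
20 log₁₀(0.01) ≈ -40.00 dB

-40.0 dB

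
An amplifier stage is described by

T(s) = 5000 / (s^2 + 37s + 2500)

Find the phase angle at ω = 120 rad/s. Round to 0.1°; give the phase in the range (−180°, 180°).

-159.5°

At s = jω = j120:
quadratic: (j120)² + 37·j120 + 2500 = -11900 + j4440 → |·| ≈ 12701, ∠ ≈ 159.54°
∠T = 0.00° − 159.54° = -159.54°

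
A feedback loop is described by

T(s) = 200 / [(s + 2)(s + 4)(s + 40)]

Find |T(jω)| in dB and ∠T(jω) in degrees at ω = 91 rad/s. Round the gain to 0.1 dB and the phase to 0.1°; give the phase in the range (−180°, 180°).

At s = jω = j91:
pole (s+2): 2 + j91 → |·| = √(2²+91²) = √8285 ≈ 91.022, ∠ = arctan(91/2) ≈ 88.74°
pole (s+4): 4 + j91 → |·| = √(4²+91²) = √8297 ≈ 91.088, ∠ = arctan(91/4) ≈ 87.48°
pole (s+40): 40 + j91 → |·| = √(40²+91²) = √9881 ≈ 99.403, ∠ = arctan(91/40) ≈ 66.27°
|T| = 200 / 8.2415e+05 ≈ 0.00024267
Gain = 20 log₁₀(0.00024267) ≈ -72.30 dB
∠T = 0.00° − 242.49° = -242.49° ≡ 117.51° (principal value)

-72.3 dB, 117.5°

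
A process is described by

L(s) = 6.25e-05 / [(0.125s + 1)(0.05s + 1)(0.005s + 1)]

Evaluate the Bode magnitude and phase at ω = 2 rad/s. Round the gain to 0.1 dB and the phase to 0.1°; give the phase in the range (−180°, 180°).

At ω = 2 rad/s:
pole (1 + j2·0.125) = 1 + j0.25 → |·| ≈ 1.0308, ∠ ≈ 14.04°
pole (1 + j2·0.05) = 1 + j0.1 → |·| ≈ 1.005, ∠ ≈ 5.71°
pole (1 + j2·0.005) = 1 + j0.01 → |·| ≈ 1, ∠ ≈ 0.57°
|L| = 6.25e-05 · 1 / (1.0308 · 1.005 · 1) ≈ 6.0331e-05
Gain = 20 log₁₀(6.0331e-05) ≈ -84.39 dB
∠L = (0°) − (14.04° + 5.71° + 0.57°) = -20.32°

-84.4 dB, -20.3°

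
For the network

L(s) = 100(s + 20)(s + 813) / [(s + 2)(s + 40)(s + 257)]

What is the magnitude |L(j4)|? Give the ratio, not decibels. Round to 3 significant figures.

35.9

At s = jω = j4:
zero (s+20): 20 + j4 → |·| = √(20²+4²) = √416 ≈ 20.396, ∠ = arctan(4/20) ≈ 11.31°
zero (s+813): 813 + j4 → |·| = √(813²+4²) = √660985 ≈ 813.01, ∠ = arctan(4/813) ≈ 0.28°
pole (s+2): 2 + j4 → |·| = √(2²+4²) = √20 ≈ 4.4721, ∠ = arctan(4/2) ≈ 63.43°
pole (s+40): 40 + j4 → |·| = √(40²+4²) = √1616 ≈ 40.2, ∠ = arctan(4/40) ≈ 5.71°
pole (s+257): 257 + j4 → |·| = √(257²+4²) = √66065 ≈ 257.03, ∠ = arctan(4/257) ≈ 0.89°
|L| = 100 · 16582 / 46208 ≈ 35.886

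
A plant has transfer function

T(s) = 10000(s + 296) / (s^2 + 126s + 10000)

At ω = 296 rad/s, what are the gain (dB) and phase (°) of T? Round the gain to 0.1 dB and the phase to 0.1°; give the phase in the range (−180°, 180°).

At s = jω = j296:
zero (s+296): 296 + j296 → |·| = √(296²+296²) = √175232 ≈ 418.61, ∠ = arctan(296/296) ≈ 45.00°
quadratic: (j296)² + 126·j296 + 10000 = -77616 + j37296 → |·| ≈ 86112, ∠ ≈ 154.33°
|T| = 10000 · 418.61 / 86112 ≈ 48.612
Gain = 20 log₁₀(48.612) ≈ 33.73 dB
∠T = 45.00° − 154.33° = -109.33°

33.7 dB, -109.3°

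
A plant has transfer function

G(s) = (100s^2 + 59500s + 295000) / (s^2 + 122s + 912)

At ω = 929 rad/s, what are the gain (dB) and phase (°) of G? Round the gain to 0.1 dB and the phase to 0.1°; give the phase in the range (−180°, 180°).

41.4 dB, -25.2°

Substitute s = j929:
Numerator: 100(j929)^2 + 59500(j929) + 295000 = -86009100 + j55275500
Denominator: (j929)^2 + 122(j929) + 912 = -862129 + j113338
|N| = √(86009100² + 55275500²) ≈ 1.0224e+08, ∠N ≈ 147.27°
|D| = √(862129² + 113338²) ≈ 8.6955e+05, ∠D ≈ 172.51°
|G| = 1.0224e+08 / 8.6955e+05 ≈ 117.58
Gain = 20 log₁₀(117.58) ≈ 41.41 dB
∠G = 147.27° − 172.51° = -25.24°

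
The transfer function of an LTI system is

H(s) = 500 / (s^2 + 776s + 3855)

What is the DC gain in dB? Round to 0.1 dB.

-17.7 dB

H(0) = 500 / 3855 ≈ 0.1297
20 log₁₀(0.1297) ≈ -17.74 dB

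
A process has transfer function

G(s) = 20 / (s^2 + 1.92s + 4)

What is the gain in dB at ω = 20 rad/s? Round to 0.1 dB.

-26.0 dB

At s = jω = j20:
quadratic: (j20)² + 1.92·j20 + 4 = -396 + j38.4 → |·| ≈ 397.86, ∠ ≈ 174.46°
|G| = 20 / 397.86 ≈ 0.050269
Gain = 20 log₁₀(0.050269) ≈ -25.97 dB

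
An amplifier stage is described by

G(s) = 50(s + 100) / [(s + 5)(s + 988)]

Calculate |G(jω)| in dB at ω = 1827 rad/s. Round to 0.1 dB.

At s = jω = j1827:
zero (s+100): 100 + j1827 → |·| = √(100²+1827²) = √3347929 ≈ 1829.7, ∠ = arctan(1827/100) ≈ 86.87°
pole (s+5): 5 + j1827 → |·| = √(5²+1827²) = √3337954 ≈ 1827, ∠ = arctan(1827/5) ≈ 89.84°
pole (s+988): 988 + j1827 → |·| = √(988²+1827²) = √4314073 ≈ 2077, ∠ = arctan(1827/988) ≈ 61.60°
|G| = 50 · 1829.7 / 3.7947e+06 ≈ 0.024109
Gain = 20 log₁₀(0.024109) ≈ -32.36 dB

-32.4 dB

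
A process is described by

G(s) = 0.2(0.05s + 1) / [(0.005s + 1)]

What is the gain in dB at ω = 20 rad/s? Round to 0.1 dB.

At ω = 20 rad/s:
zero (1 + j20·0.05) = 1 + j1 → |·| ≈ 1.4142, ∠ ≈ 45.00°
pole (1 + j20·0.005) = 1 + j0.1 → |·| ≈ 1.005, ∠ ≈ 5.71°
|G| = 0.2 · 1.4142 / (1.005) ≈ 0.28143
Gain = 20 log₁₀(0.28143) ≈ -11.01 dB

-11.0 dB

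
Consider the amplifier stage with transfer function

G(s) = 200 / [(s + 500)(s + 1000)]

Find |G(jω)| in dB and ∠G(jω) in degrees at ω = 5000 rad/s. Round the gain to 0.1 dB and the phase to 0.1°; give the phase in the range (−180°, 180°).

-102.2 dB, -163.0°

At s = jω = j5000:
pole (s+500): 500 + j5000 → |·| = √(500²+5000²) = √25250000 ≈ 5024.9, ∠ = arctan(5000/500) ≈ 84.29°
pole (s+1000): 1000 + j5000 → |·| = √(1000²+5000²) = √26000000 ≈ 5099, ∠ = arctan(5000/1000) ≈ 78.69°
|G| = 200 / 2.5622e+07 ≈ 7.8058e-06
Gain = 20 log₁₀(7.8058e-06) ≈ -102.15 dB
∠G = 0.00° − 162.98° = -162.98°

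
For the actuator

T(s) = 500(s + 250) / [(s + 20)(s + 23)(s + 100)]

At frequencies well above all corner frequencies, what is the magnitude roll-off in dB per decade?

Each pole contributes −20 dB/decade at high frequency; each zero contributes +20 dB/decade.
Net: 1 zero(s) − 3 pole(s) → -40 dB/decade.

-40 dB/decade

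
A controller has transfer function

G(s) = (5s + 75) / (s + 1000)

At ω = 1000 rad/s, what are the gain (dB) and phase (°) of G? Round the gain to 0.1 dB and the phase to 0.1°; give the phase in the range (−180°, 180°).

11.0 dB, 44.1°

Substitute s = j1000:
Numerator: 5(j1000) + 75 = 75 + j5000
Denominator: (j1000) + 1000 = 1000 + j1000
|N| = √(75² + 5000²) ≈ 5000.6, ∠N ≈ 89.14°
|D| = √(1000² + 1000²) ≈ 1414.2, ∠D ≈ 45.00°
|G| = 5000.6 / 1414.2 ≈ 3.536
Gain = 20 log₁₀(3.536) ≈ 10.97 dB
∠G = 89.14° − 45.00° = 44.14°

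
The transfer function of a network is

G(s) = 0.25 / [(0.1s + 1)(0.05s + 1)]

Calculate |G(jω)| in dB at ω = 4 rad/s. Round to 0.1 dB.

-12.9 dB

At ω = 4 rad/s:
pole (1 + j4·0.1) = 1 + j0.4 → |·| ≈ 1.077, ∠ ≈ 21.80°
pole (1 + j4·0.05) = 1 + j0.2 → |·| ≈ 1.0198, ∠ ≈ 11.31°
|G| = 0.25 · 1 / (1.077 · 1.0198) ≈ 0.22762
Gain = 20 log₁₀(0.22762) ≈ -12.86 dB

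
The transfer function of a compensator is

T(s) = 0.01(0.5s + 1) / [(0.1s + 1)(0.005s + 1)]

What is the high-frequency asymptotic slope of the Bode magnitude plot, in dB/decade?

Each pole contributes −20 dB/decade at high frequency; each zero contributes +20 dB/decade.
Net: 1 zero(s) − 2 pole(s) → -20 dB/decade.

-20 dB/decade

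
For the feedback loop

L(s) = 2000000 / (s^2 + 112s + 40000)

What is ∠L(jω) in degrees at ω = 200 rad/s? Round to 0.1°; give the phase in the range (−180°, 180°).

-90.0°

At s = jω = j200:
quadratic: (j200)² + 112·j200 + 40000 = 0 + j22400 → |·| ≈ 22400, ∠ ≈ 90.00°
∠L = 0.00° − 90.00° = -90.00°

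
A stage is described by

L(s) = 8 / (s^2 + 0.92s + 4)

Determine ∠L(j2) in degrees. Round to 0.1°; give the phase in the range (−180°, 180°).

At s = jω = j2:
quadratic: (j2)² + 0.92·j2 + 4 = 0 + j1.84 → |·| ≈ 1.84, ∠ ≈ 90.00°
∠L = 0.00° − 90.00° = -90.00°

-90.0°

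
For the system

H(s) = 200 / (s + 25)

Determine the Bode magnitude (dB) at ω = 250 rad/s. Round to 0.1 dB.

-2.0 dB

At s = jω = j250:
pole (s+25): 25 + j250 → |·| = √(25²+250²) = √63125 ≈ 251.25, ∠ = arctan(250/25) ≈ 84.29°
|H| = 200 / 251.25 ≈ 0.79602
Gain = 20 log₁₀(0.79602) ≈ -1.98 dB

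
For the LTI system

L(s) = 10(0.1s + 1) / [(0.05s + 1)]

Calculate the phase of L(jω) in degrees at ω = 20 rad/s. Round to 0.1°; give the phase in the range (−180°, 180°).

At ω = 20 rad/s:
zero (1 + j20·0.1) = 1 + j2 → |·| ≈ 2.2361, ∠ ≈ 63.43°
pole (1 + j20·0.05) = 1 + j1 → |·| ≈ 1.4142, ∠ ≈ 45.00°
∠L = (63.43°) − (45.00°) = 18.43°

18.4°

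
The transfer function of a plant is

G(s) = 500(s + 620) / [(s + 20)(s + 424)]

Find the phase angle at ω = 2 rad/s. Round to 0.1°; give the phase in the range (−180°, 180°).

-5.8°

At s = jω = j2:
zero (s+620): 620 + j2 → |·| = √(620²+2²) = √384404 ≈ 620, ∠ = arctan(2/620) ≈ 0.18°
pole (s+20): 20 + j2 → |·| = √(20²+2²) = √404 ≈ 20.1, ∠ = arctan(2/20) ≈ 5.71°
pole (s+424): 424 + j2 → |·| = √(424²+2²) = √179780 ≈ 424, ∠ = arctan(2/424) ≈ 0.27°
∠G = 0.18° − 5.98° = -5.80°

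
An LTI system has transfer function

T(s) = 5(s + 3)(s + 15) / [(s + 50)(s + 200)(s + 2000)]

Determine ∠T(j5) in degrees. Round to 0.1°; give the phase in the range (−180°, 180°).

70.2°

At s = jω = j5:
zero (s+3): 3 + j5 → |·| = √(3²+5²) = √34 ≈ 5.831, ∠ = arctan(5/3) ≈ 59.04°
zero (s+15): 15 + j5 → |·| = √(15²+5²) = √250 ≈ 15.811, ∠ = arctan(5/15) ≈ 18.43°
pole (s+50): 50 + j5 → |·| = √(50²+5²) = √2525 ≈ 50.249, ∠ = arctan(5/50) ≈ 5.71°
pole (s+200): 200 + j5 → |·| = √(200²+5²) = √40025 ≈ 200.06, ∠ = arctan(5/200) ≈ 1.43°
pole (s+2000): 2000 + j5 → |·| = √(2000²+5²) = √4000025 ≈ 2000, ∠ = arctan(5/2000) ≈ 0.14°
∠T = 77.47° − 7.28° = 70.19°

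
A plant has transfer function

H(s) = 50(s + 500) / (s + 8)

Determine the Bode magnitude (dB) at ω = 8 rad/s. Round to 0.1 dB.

At s = jω = j8:
zero (s+500): 500 + j8 → |·| = √(500²+8²) = √250064 ≈ 500.06, ∠ = arctan(8/500) ≈ 0.92°
pole (s+8): 8 + j8 → |·| = √(8²+8²) = √128 ≈ 11.314, ∠ = arctan(8/8) ≈ 45.00°
|H| = 50 · 500.06 / 11.314 ≈ 2209.9
Gain = 20 log₁₀(2209.9) ≈ 66.89 dB

66.9 dB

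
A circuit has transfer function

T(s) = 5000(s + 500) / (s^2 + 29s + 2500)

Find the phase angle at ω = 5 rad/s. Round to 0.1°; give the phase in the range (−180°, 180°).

-2.8°

At s = jω = j5:
zero (s+500): 500 + j5 → |·| = √(500²+5²) = √250025 ≈ 500.02, ∠ = arctan(5/500) ≈ 0.57°
quadratic: (j5)² + 29·j5 + 2500 = 2475 + j145 → |·| ≈ 2479.2, ∠ ≈ 3.35°
∠T = 0.57° − 3.35° = -2.78°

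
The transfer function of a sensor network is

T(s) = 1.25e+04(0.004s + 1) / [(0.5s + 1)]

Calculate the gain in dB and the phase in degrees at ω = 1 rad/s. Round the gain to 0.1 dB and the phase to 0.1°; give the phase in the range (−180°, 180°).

81.0 dB, -26.3°

At ω = 1 rad/s:
zero (1 + j1·0.004) = 1 + j0.004 → |·| ≈ 1, ∠ ≈ 0.23°
pole (1 + j1·0.5) = 1 + j0.5 → |·| ≈ 1.118, ∠ ≈ 26.57°
|T| = 1.25e+04 · 1 / (1.118) ≈ 11181
Gain = 20 log₁₀(11181) ≈ 80.97 dB
∠T = (0.23°) − (26.57°) = -26.34°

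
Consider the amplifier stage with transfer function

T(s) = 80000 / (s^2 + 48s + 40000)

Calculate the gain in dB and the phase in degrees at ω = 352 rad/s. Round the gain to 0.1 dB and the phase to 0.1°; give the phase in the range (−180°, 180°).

-0.6 dB, -168.6°

At s = jω = j352:
quadratic: (j352)² + 48·j352 + 40000 = -83904 + j16896 → |·| ≈ 85588, ∠ ≈ 168.61°
|T| = 80000 / 85588 ≈ 0.93471
Gain = 20 log₁₀(0.93471) ≈ -0.59 dB
∠T = 0.00° − 168.61° = -168.61°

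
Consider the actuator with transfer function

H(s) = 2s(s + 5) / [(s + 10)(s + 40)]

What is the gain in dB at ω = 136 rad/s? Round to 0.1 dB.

At s = jω = j136:
zero (s+5): 5 + j136 → |·| = √(5²+136²) = √18521 ≈ 136.09, ∠ = arctan(136/5) ≈ 87.89°
zero at origin: s = j136 → |·| = 136, ∠ = 90.00°
pole (s+10): 10 + j136 → |·| = √(10²+136²) = √18596 ≈ 136.37, ∠ = arctan(136/10) ≈ 85.79°
pole (s+40): 40 + j136 → |·| = √(40²+136²) = √20096 ≈ 141.76, ∠ = arctan(136/40) ≈ 73.61°
|H| = 2 · 18508 / 19332 ≈ 1.9148
Gain = 20 log₁₀(1.9148) ≈ 5.64 dB

5.6 dB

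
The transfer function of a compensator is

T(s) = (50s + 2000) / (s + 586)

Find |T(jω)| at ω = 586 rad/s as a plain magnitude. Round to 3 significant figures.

Substitute s = j586:
Numerator: 50(j586) + 2000 = 2000 + j29300
Denominator: (j586) + 586 = 586 + j586
|N| = √(2000² + 29300²) ≈ 29368, ∠N ≈ 86.10°
|D| = √(586² + 586²) ≈ 828.73, ∠D ≈ 45.00°
|T| = 29368 / 828.73 ≈ 35.437

35.4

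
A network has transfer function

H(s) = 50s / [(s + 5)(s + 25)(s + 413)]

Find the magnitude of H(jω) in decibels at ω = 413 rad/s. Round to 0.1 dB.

At s = jω = j413:
zero at origin: s = j413 → |·| = 413, ∠ = 90.00°
pole (s+5): 5 + j413 → |·| = √(5²+413²) = √170594 ≈ 413.03, ∠ = arctan(413/5) ≈ 89.31°
pole (s+25): 25 + j413 → |·| = √(25²+413²) = √171194 ≈ 413.76, ∠ = arctan(413/25) ≈ 86.54°
pole (s+413): 413 + j413 → |·| = √(413²+413²) = √341138 ≈ 584.07, ∠ = arctan(413/413) ≈ 45.00°
|H| = 50 · 413 / 9.9815e+07 ≈ 0.00020688
Gain = 20 log₁₀(0.00020688) ≈ -73.69 dB

-73.7 dB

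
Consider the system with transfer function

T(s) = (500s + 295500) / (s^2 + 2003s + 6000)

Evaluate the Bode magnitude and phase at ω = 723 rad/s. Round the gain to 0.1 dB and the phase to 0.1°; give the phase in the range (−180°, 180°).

Substitute s = j723:
Numerator: 500(j723) + 295500 = 295500 + j361500
Denominator: (j723)^2 + 2003(j723) + 6000 = -516729 + j1448169
|N| = √(295500² + 361500²) ≈ 4.6691e+05, ∠N ≈ 50.74°
|D| = √(516729² + 1448169²) ≈ 1.5376e+06, ∠D ≈ 109.64°
|T| = 4.6691e+05 / 1.5376e+06 ≈ 0.30366
Gain = 20 log₁₀(0.30366) ≈ -10.35 dB
∠T = 50.74° − 109.64° = -58.90°

-10.4 dB, -58.9°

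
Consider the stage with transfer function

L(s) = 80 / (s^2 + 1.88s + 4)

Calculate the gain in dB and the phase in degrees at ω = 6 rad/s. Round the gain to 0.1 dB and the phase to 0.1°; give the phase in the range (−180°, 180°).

At s = jω = j6:
quadratic: (j6)² + 1.88·j6 + 4 = -32 + j11.28 → |·| ≈ 33.93, ∠ ≈ 160.58°
|L| = 80 / 33.93 ≈ 2.3578
Gain = 20 log₁₀(2.3578) ≈ 7.45 dB
∠L = 0.00° − 160.58° = -160.58°

7.5 dB, -160.6°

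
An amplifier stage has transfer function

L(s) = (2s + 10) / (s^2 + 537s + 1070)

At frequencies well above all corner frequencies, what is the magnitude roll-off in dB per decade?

Each pole contributes −20 dB/decade at high frequency; each zero contributes +20 dB/decade.
Net: 1 zero(s) − 2 pole(s) → -20 dB/decade.

-20 dB/decade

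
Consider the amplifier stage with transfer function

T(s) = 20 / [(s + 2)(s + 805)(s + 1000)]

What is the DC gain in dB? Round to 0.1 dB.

-98.1 dB

T(0) = 20 / (2·805·1000) ≈ 1.2422e-05
20 log₁₀(1.2422e-05) ≈ -98.12 dB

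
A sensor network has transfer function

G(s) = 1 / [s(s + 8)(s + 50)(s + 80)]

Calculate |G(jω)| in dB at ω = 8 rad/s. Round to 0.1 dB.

-111.3 dB

At s = jω = j8:
pole (s+8): 8 + j8 → |·| = √(8²+8²) = √128 ≈ 11.314, ∠ = arctan(8/8) ≈ 45.00°
pole (s+50): 50 + j8 → |·| = √(50²+8²) = √2564 ≈ 50.636, ∠ = arctan(8/50) ≈ 9.09°
pole (s+80): 80 + j8 → |·| = √(80²+8²) = √6464 ≈ 80.399, ∠ = arctan(8/80) ≈ 5.71°
pole at origin: |s| = 8, ∠ = 90.00° (in denominator)
|G| = 1 / 3.6848e+05 ≈ 2.7139e-06
Gain = 20 log₁₀(2.7139e-06) ≈ -111.33 dB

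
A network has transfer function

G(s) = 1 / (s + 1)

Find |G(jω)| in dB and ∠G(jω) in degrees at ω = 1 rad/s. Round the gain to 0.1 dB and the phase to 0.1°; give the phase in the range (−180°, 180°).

-3.0 dB, -45.0°

At s = jω = j1:
pole (s+1): 1 + j1 → |·| = √(1²+1²) = √2 ≈ 1.4142, ∠ = arctan(1/1) ≈ 45.00°
|G| = 1 / 1.4142 ≈ 0.70711
Gain = 20 log₁₀(0.70711) ≈ -3.01 dB
∠G = 0.00° − 45.00° = -45.00°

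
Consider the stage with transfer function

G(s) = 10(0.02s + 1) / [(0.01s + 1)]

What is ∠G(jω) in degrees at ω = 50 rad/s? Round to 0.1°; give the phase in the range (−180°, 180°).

18.4°

At ω = 50 rad/s:
zero (1 + j50·0.02) = 1 + j1 → |·| ≈ 1.4142, ∠ ≈ 45.00°
pole (1 + j50·0.01) = 1 + j0.5 → |·| ≈ 1.118, ∠ ≈ 26.57°
∠G = (45.00°) − (26.57°) = 18.43°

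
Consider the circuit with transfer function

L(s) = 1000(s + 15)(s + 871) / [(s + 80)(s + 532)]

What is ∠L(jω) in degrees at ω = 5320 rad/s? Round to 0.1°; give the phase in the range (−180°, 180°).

-2.9°

At s = jω = j5320:
zero (s+15): 15 + j5320 → |·| = √(15²+5320²) = √28302625 ≈ 5320, ∠ = arctan(5320/15) ≈ 89.84°
zero (s+871): 871 + j5320 → |·| = √(871²+5320²) = √29061041 ≈ 5390.8, ∠ = arctan(5320/871) ≈ 80.70°
pole (s+80): 80 + j5320 → |·| = √(80²+5320²) = √28308800 ≈ 5320.6, ∠ = arctan(5320/80) ≈ 89.14°
pole (s+532): 532 + j5320 → |·| = √(532²+5320²) = √28585424 ≈ 5346.5, ∠ = arctan(5320/532) ≈ 84.29°
∠L = 170.54° − 173.43° = -2.89°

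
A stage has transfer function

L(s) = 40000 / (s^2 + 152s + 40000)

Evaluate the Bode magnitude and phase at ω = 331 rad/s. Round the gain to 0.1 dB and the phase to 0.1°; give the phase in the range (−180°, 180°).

-6.6 dB, -144.1°

At s = jω = j331:
quadratic: (j331)² + 152·j331 + 40000 = -69561 + j50312 → |·| ≈ 85849, ∠ ≈ 144.12°
|L| = 40000 / 85849 ≈ 0.46593
Gain = 20 log₁₀(0.46593) ≈ -6.63 dB
∠L = 0.00° − 144.12° = -144.12°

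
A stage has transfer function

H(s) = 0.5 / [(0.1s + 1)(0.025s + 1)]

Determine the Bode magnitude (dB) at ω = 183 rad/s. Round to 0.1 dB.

-44.7 dB

At ω = 183 rad/s:
pole (1 + j183·0.1) = 1 + j18.3 → |·| ≈ 18.327, ∠ ≈ 86.87°
pole (1 + j183·0.025) = 1 + j4.575 → |·| ≈ 4.683, ∠ ≈ 77.67°
|H| = 0.5 · 1 / (18.327 · 4.683) ≈ 0.0058258
Gain = 20 log₁₀(0.0058258) ≈ -44.69 dB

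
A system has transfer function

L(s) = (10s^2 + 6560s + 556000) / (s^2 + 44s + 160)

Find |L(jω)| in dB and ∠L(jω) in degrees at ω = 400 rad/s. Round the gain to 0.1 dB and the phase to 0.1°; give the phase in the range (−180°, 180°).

24.9 dB, -62.0°

Substitute s = j400:
Numerator: 10(j400)^2 + 6560(j400) + 556000 = -1044000 + j2624000
Denominator: (j400)^2 + 44(j400) + 160 = -159840 + j17600
|N| = √(1044000² + 2624000²) ≈ 2.8241e+06, ∠N ≈ 111.70°
|D| = √(159840² + 17600²) ≈ 1.6081e+05, ∠D ≈ 173.72°
|L| = 2.8241e+06 / 1.6081e+05 ≈ 17.562
Gain = 20 log₁₀(17.562) ≈ 24.89 dB
∠L = 111.70° − 173.72° = -62.02°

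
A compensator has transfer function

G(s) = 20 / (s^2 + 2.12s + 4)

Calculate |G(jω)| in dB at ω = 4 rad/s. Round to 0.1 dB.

2.7 dB

At s = jω = j4:
quadratic: (j4)² + 2.12·j4 + 4 = -12 + j8.48 → |·| ≈ 14.694, ∠ ≈ 144.75°
|G| = 20 / 14.694 ≈ 1.3611
Gain = 20 log₁₀(1.3611) ≈ 2.68 dB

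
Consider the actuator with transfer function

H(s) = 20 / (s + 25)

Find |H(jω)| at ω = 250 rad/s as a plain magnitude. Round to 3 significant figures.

At s = jω = j250:
pole (s+25): 25 + j250 → |·| = √(25²+250²) = √63125 ≈ 251.25, ∠ = arctan(250/25) ≈ 84.29°
|H| = 20 / 251.25 ≈ 0.079602

0.0796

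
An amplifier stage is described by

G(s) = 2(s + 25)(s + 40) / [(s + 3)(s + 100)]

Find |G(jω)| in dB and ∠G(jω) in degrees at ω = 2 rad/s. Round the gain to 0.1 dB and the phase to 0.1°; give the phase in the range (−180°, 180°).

At s = jω = j2:
zero (s+25): 25 + j2 → |·| = √(25²+2²) = √629 ≈ 25.08, ∠ = arctan(2/25) ≈ 4.57°
zero (s+40): 40 + j2 → |·| = √(40²+2²) = √1604 ≈ 40.05, ∠ = arctan(2/40) ≈ 2.86°
pole (s+3): 3 + j2 → |·| = √(3²+2²) = √13 ≈ 3.6056, ∠ = arctan(2/3) ≈ 33.69°
pole (s+100): 100 + j2 → |·| = √(100²+2²) = √10004 ≈ 100.02, ∠ = arctan(2/100) ≈ 1.15°
|G| = 2 · 1004.5 / 360.63 ≈ 5.5708
Gain = 20 log₁₀(5.5708) ≈ 14.92 dB
∠G = 7.43° − 34.84° = -27.41°

14.9 dB, -27.4°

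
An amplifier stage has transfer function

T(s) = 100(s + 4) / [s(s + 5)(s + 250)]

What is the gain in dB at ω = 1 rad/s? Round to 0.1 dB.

-9.8 dB

At s = jω = j1:
zero (s+4): 4 + j1 → |·| = √(4²+1²) = √17 ≈ 4.1231, ∠ = arctan(1/4) ≈ 14.04°
pole (s+5): 5 + j1 → |·| = √(5²+1²) = √26 ≈ 5.099, ∠ = arctan(1/5) ≈ 11.31°
pole (s+250): 250 + j1 → |·| = √(250²+1²) = √62501 ≈ 250, ∠ = arctan(1/250) ≈ 0.23°
pole at origin: |s| = 1, ∠ = 90.00° (in denominator)
|T| = 100 · 4.1231 / 1274.8 ≈ 0.32343
Gain = 20 log₁₀(0.32343) ≈ -9.80 dB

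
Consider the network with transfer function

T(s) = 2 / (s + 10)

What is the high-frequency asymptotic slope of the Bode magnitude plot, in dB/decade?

Each pole contributes −20 dB/decade at high frequency; each zero contributes +20 dB/decade.
Net: 0 zero(s) − 1 pole(s) → -20 dB/decade.

-20 dB/decade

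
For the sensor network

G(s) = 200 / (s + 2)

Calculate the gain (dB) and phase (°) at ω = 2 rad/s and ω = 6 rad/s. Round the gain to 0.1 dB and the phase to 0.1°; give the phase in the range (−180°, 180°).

Substitute s = j2:
Numerator: 200 = 200 + j0
Denominator: (j2) + 2 = 2 + j2
|N| = √(200² + 0²) ≈ 200, ∠N ≈ 0.00°
|D| = √(2² + 2²) ≈ 2.8284, ∠D ≈ 45.00°
|G| = 200 / 2.8284 ≈ 70.711
Gain = 20 log₁₀(70.711) ≈ 36.99 dB
∠G = 0.00° − 45.00° = -45.00°

Substitute s = j6:
Numerator: 200 = 200 + j0
Denominator: (j6) + 2 = 2 + j6
|N| = √(200² + 0²) ≈ 200, ∠N ≈ 0.00°
|D| = √(2² + 6²) ≈ 6.3246, ∠D ≈ 71.57°
|G| = 200 / 6.3246 ≈ 31.623
Gain = 20 log₁₀(31.623) ≈ 30.00 dB
∠G = 0.00° − 71.57° = -71.57°

ω = 2: 37.0 dB, -45.0°; ω = 6: 30.0 dB, -71.6°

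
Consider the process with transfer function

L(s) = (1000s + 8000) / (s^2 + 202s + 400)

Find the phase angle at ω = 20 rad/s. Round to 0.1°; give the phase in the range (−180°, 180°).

-21.8°

Substitute s = j20:
Numerator: 1000(j20) + 8000 = 8000 + j20000
Denominator: (j20)^2 + 202(j20) + 400 = 0 + j4040
|N| = √(8000² + 20000²) ≈ 21541, ∠N ≈ 68.20°
|D| = √(0² + 4040²) ≈ 4040, ∠D ≈ 90.00°
∠L = 68.20° − 90.00° = -21.80°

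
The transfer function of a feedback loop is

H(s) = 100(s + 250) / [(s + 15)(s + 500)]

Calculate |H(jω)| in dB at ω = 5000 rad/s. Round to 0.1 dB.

At s = jω = j5000:
zero (s+250): 250 + j5000 → |·| = √(250²+5000²) = √25062500 ≈ 5006.2, ∠ = arctan(5000/250) ≈ 87.14°
pole (s+15): 15 + j5000 → |·| = √(15²+5000²) = √25000225 ≈ 5000, ∠ = arctan(5000/15) ≈ 89.83°
pole (s+500): 500 + j5000 → |·| = √(500²+5000²) = √25250000 ≈ 5024.9, ∠ = arctan(5000/500) ≈ 84.29°
|H| = 100 · 5006.2 / 2.5124e+07 ≈ 0.019926
Gain = 20 log₁₀(0.019926) ≈ -34.01 dB

-34.0 dB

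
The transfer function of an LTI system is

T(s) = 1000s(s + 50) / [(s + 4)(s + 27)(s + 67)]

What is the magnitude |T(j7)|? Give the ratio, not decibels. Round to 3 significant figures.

At s = jω = j7:
zero (s+50): 50 + j7 → |·| = √(50²+7²) = √2549 ≈ 50.488, ∠ = arctan(7/50) ≈ 7.97°
zero at origin: s = j7 → |·| = 7, ∠ = 90.00°
pole (s+4): 4 + j7 → |·| = √(4²+7²) = √65 ≈ 8.0623, ∠ = arctan(7/4) ≈ 60.26°
pole (s+27): 27 + j7 → |·| = √(27²+7²) = √778 ≈ 27.893, ∠ = arctan(7/27) ≈ 14.53°
pole (s+67): 67 + j7 → |·| = √(67²+7²) = √4538 ≈ 67.365, ∠ = arctan(7/67) ≈ 5.96°
|T| = 1000 · 353.42 / 15149 ≈ 23.33

23.3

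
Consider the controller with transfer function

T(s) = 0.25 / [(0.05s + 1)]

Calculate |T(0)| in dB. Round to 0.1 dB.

T(0) = 0.25 · 1 / 1 = 0.25
20 log₁₀(0.25) ≈ -12.04 dB

-12.0 dB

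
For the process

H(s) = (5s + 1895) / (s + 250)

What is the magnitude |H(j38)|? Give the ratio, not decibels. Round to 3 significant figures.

Substitute s = j38:
Numerator: 5(j38) + 1895 = 1895 + j190
Denominator: (j38) + 250 = 250 + j38
|N| = √(1895² + 190²) ≈ 1904.5, ∠N ≈ 5.73°
|D| = √(250² + 38²) ≈ 252.87, ∠D ≈ 8.64°
|H| = 1904.5 / 252.87 ≈ 7.5315

7.53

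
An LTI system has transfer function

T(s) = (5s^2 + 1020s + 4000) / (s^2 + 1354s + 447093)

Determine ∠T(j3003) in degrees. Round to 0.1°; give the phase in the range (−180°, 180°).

Substitute s = j3003:
Numerator: 5(j3003)^2 + 1020(j3003) + 4000 = -45086045 + j3063060
Denominator: (j3003)^2 + 1354(j3003) + 447093 = -8570916 + j4066062
|N| = √(45086045² + 3063060²) ≈ 4.519e+07, ∠N ≈ 176.11°
|D| = √(8570916² + 4066062²) ≈ 9.4865e+06, ∠D ≈ 154.62°
∠T = 176.11° − 154.62° = 21.49°

21.5°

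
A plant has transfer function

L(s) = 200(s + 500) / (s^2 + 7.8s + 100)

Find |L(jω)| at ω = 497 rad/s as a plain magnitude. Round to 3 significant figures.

0.571

At s = jω = j497:
zero (s+500): 500 + j497 → |·| = √(500²+497²) = √497009 ≈ 704.99, ∠ = arctan(497/500) ≈ 44.83°
quadratic: (j497)² + 7.8·j497 + 100 = -246909 + j3876.6 → |·| ≈ 2.4694e+05, ∠ ≈ 179.10°
|L| = 200 · 704.99 / 2.4694e+05 ≈ 0.57098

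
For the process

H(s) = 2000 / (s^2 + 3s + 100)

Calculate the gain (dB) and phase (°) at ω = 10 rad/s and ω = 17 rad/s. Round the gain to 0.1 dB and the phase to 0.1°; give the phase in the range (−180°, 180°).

At s = jω = j10:
quadratic: (j10)² + 3·j10 + 100 = 0 + j30 → |·| ≈ 30, ∠ ≈ 90.00°
|H| = 2000 / 30 ≈ 66.667
Gain = 20 log₁₀(66.667) ≈ 36.48 dB
∠H = 0.00° − 90.00° = -90.00°

At s = jω = j17:
quadratic: (j17)² + 3·j17 + 100 = -189 + j51 → |·| ≈ 195.76, ∠ ≈ 164.90°
|H| = 2000 / 195.76 ≈ 10.217
Gain = 20 log₁₀(10.217) ≈ 20.19 dB
∠H = 0.00° − 164.90° = -164.90°

ω = 10: 36.5 dB, -90.0°; ω = 17: 20.2 dB, -164.9°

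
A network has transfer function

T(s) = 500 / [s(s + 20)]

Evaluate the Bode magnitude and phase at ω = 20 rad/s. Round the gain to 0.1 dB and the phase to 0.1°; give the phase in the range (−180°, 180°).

At s = jω = j20:
pole (s+20): 20 + j20 → |·| = √(20²+20²) = √800 ≈ 28.284, ∠ = arctan(20/20) ≈ 45.00°
pole at origin: |s| = 20, ∠ = 90.00° (in denominator)
|T| = 500 / 565.68 ≈ 0.88389
Gain = 20 log₁₀(0.88389) ≈ -1.07 dB
∠T = 0.00° − 135.00° = -135.00°

-1.1 dB, -135.0°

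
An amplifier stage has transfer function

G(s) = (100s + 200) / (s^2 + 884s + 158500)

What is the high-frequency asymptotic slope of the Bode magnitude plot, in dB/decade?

-20 dB/decade

Each pole contributes −20 dB/decade at high frequency; each zero contributes +20 dB/decade.
Net: 1 zero(s) − 2 pole(s) → -20 dB/decade.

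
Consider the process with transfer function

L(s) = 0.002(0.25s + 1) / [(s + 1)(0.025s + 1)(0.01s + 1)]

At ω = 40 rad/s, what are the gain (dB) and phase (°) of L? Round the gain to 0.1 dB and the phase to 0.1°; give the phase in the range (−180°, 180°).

-69.6 dB, -71.1°

At ω = 40 rad/s:
zero (1 + j40·0.25) = 1 + j10 → |·| ≈ 10.05, ∠ ≈ 84.29°
pole (1 + j40·1) = 1 + j40 → |·| ≈ 40.012, ∠ ≈ 88.57°
pole (1 + j40·0.025) = 1 + j1 → |·| ≈ 1.4142, ∠ ≈ 45.00°
pole (1 + j40·0.01) = 1 + j0.4 → |·| ≈ 1.077, ∠ ≈ 21.80°
|L| = 0.002 · 10.05 / (40.012 · 1.4142 · 1.077) ≈ 0.00032982
Gain = 20 log₁₀(0.00032982) ≈ -69.63 dB
∠L = (84.29°) − (88.57° + 45.00° + 21.80°) = -71.08°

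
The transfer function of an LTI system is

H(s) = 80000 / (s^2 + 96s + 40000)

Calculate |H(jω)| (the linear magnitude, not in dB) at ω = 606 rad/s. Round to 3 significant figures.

At s = jω = j606:
quadratic: (j606)² + 96·j606 + 40000 = -327236 + j58176 → |·| ≈ 3.3237e+05, ∠ ≈ 169.92°
|H| = 80000 / 3.3237e+05 ≈ 0.2407

0.241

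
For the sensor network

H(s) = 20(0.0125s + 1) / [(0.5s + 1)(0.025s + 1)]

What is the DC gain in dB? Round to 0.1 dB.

H(0) = 20 · 1 / 1 = 20
20 log₁₀(20) ≈ 26.02 dB

26.0 dB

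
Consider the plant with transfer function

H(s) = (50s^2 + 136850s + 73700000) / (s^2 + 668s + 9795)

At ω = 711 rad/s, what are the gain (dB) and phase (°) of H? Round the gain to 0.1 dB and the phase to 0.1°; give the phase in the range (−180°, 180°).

44.0 dB, -72.7°

Substitute s = j711:
Numerator: 50(j711)^2 + 136850(j711) + 73700000 = 48423950 + j97300350
Denominator: (j711)^2 + 668(j711) + 9795 = -495726 + j474948
|N| = √(48423950² + 97300350²) ≈ 1.0868e+08, ∠N ≈ 63.54°
|D| = √(495726² + 474948²) ≈ 6.8653e+05, ∠D ≈ 136.23°
|H| = 1.0868e+08 / 6.8653e+05 ≈ 158.3
Gain = 20 log₁₀(158.3) ≈ 43.99 dB
∠H = 63.54° − 136.23° = -72.69°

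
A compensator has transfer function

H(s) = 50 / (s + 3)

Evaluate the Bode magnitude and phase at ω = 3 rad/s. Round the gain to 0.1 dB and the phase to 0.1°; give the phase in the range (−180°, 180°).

21.4 dB, -45.0°

Substitute s = j3:
Numerator: 50 = 50 + j0
Denominator: (j3) + 3 = 3 + j3
|N| = √(50² + 0²) ≈ 50, ∠N ≈ 0.00°
|D| = √(3² + 3²) ≈ 4.2426, ∠D ≈ 45.00°
|H| = 50 / 4.2426 ≈ 11.785
Gain = 20 log₁₀(11.785) ≈ 21.43 dB
∠H = 0.00° − 45.00° = -45.00°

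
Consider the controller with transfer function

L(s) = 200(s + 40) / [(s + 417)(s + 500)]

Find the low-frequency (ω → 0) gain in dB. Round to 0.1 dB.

L(0) = 200·40 / (417·500) ≈ 0.038369
20 log₁₀(0.038369) ≈ -28.32 dB

-28.3 dB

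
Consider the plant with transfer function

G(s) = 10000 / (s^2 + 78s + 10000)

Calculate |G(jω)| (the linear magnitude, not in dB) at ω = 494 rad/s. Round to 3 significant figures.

0.0422

At s = jω = j494:
quadratic: (j494)² + 78·j494 + 10000 = -234036 + j38532 → |·| ≈ 2.3719e+05, ∠ ≈ 170.65°
|G| = 10000 / 2.3719e+05 ≈ 0.04216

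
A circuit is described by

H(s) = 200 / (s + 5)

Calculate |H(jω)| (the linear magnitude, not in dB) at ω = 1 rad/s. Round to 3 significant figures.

Substitute s = j1:
Numerator: 200 = 200 + j0
Denominator: (j1) + 5 = 5 + j1
|N| = √(200² + 0²) ≈ 200, ∠N ≈ 0.00°
|D| = √(5² + 1²) ≈ 5.099, ∠D ≈ 11.31°
|H| = 200 / 5.099 ≈ 39.223

39.2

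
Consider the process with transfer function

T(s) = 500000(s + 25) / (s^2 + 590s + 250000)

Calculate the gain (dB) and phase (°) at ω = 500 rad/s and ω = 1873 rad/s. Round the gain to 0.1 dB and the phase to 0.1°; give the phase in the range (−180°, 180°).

ω = 500: 58.6 dB, -2.9°; ω = 1873: 48.7 dB, -72.0°

At s = jω = j500:
zero (s+25): 25 + j500 → |·| = √(25²+500²) = √250625 ≈ 500.62, ∠ = arctan(500/25) ≈ 87.14°
quadratic: (j500)² + 590·j500 + 250000 = 0 + j295000 → |·| ≈ 2.95e+05, ∠ ≈ 90.00°
|T| = 500000 · 500.62 / 2.95e+05 ≈ 848.51
Gain = 20 log₁₀(848.51) ≈ 58.57 dB
∠T = 87.14° − 90.00° = -2.86°

At s = jω = j1873:
zero (s+25): 25 + j1873 → |·| = √(25²+1873²) = √3508754 ≈ 1873.2, ∠ = arctan(1873/25) ≈ 89.24°
quadratic: (j1873)² + 590·j1873 + 250000 = -3258129 + j1105070 → |·| ≈ 3.4404e+06, ∠ ≈ 161.26°
|T| = 500000 · 1873.2 / 3.4404e+06 ≈ 272.24
Gain = 20 log₁₀(272.24) ≈ 48.70 dB
∠T = 89.24° − 161.26° = -72.02°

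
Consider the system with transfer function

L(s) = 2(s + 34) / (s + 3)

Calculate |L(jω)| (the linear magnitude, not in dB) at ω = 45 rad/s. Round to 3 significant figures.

2.50

At s = jω = j45:
zero (s+34): 34 + j45 → |·| = √(34²+45²) = √3181 ≈ 56.4, ∠ = arctan(45/34) ≈ 52.93°
pole (s+3): 3 + j45 → |·| = √(3²+45²) = √2034 ≈ 45.1, ∠ = arctan(45/3) ≈ 86.19°
|L| = 2 · 56.4 / 45.1 ≈ 2.5011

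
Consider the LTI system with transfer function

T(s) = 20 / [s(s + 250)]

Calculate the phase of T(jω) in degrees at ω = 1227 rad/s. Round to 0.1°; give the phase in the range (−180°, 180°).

At s = jω = j1227:
pole (s+250): 250 + j1227 → |·| = √(250²+1227²) = √1568029 ≈ 1252.2, ∠ = arctan(1227/250) ≈ 78.48°
pole at origin: |s| = 1227, ∠ = 90.00° (in denominator)
∠T = 0.00° − 168.48° = -168.48°

-168.5°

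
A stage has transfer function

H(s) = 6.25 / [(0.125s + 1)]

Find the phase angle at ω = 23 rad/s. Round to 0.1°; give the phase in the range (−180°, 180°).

At ω = 23 rad/s:
pole (1 + j23·0.125) = 1 + j2.875 → |·| ≈ 3.0439, ∠ ≈ 70.82°
∠H = (0°) − (70.82°) = -70.82°

-70.8°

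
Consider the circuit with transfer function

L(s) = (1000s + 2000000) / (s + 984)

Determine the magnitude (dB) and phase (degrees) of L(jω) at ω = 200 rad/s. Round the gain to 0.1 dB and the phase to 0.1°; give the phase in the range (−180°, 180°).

66.0 dB, -5.8°

Substitute s = j200:
Numerator: 1000(j200) + 2000000 = 2000000 + j200000
Denominator: (j200) + 984 = 984 + j200
|N| = √(2000000² + 200000²) ≈ 2.01e+06, ∠N ≈ 5.71°
|D| = √(984² + 200²) ≈ 1004.1, ∠D ≈ 11.49°
|L| = 2.01e+06 / 1004.1 ≈ 2001.8
Gain = 20 log₁₀(2001.8) ≈ 66.03 dB
∠L = 5.71° − 11.49° = -5.78°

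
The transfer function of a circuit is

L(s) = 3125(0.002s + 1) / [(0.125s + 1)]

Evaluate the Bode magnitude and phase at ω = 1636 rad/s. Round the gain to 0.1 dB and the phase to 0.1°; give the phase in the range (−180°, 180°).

34.4 dB, -16.7°

At ω = 1636 rad/s:
zero (1 + j1636·0.002) = 1 + j3.272 → |·| ≈ 3.4214, ∠ ≈ 73.01°
pole (1 + j1636·0.125) = 1 + j204.5 → |·| ≈ 204.5, ∠ ≈ 89.72°
|L| = 3125 · 3.4214 / (204.5) ≈ 52.283
Gain = 20 log₁₀(52.283) ≈ 34.37 dB
∠L = (73.01°) − (89.72°) = -16.71°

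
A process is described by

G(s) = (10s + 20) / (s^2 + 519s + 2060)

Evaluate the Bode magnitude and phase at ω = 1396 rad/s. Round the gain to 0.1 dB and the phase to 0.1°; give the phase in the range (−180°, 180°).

Substitute s = j1396:
Numerator: 10(j1396) + 20 = 20 + j13960
Denominator: (j1396)^2 + 519(j1396) + 2060 = -1946756 + j724524
|N| = √(20² + 13960²) ≈ 13960, ∠N ≈ 89.92°
|D| = √(1946756² + 724524²) ≈ 2.0772e+06, ∠D ≈ 159.59°
|G| = 13960 / 2.0772e+06 ≈ 0.0067206
Gain = 20 log₁₀(0.0067206) ≈ -43.45 dB
∠G = 89.92° − 159.59° = -69.67°

-43.5 dB, -69.7°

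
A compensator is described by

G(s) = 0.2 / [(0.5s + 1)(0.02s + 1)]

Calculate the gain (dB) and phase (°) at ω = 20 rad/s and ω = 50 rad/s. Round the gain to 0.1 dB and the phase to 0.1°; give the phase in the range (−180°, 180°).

At ω = 20 rad/s:
pole (1 + j20·0.5) = 1 + j10 → |·| ≈ 10.05, ∠ ≈ 84.29°
pole (1 + j20·0.02) = 1 + j0.4 → |·| ≈ 1.077, ∠ ≈ 21.80°
|G| = 0.2 · 1 / (10.05 · 1.077) ≈ 0.018478
Gain = 20 log₁₀(0.018478) ≈ -34.67 dB
∠G = (0°) − (84.29° + 21.80°) = -106.09°

At ω = 50 rad/s:
pole (1 + j50·0.5) = 1 + j25 → |·| ≈ 25.02, ∠ ≈ 87.71°
pole (1 + j50·0.02) = 1 + j1 → |·| ≈ 1.4142, ∠ ≈ 45.00°
|G| = 0.2 · 1 / (25.02 · 1.4142) ≈ 0.0056524
Gain = 20 log₁₀(0.0056524) ≈ -44.96 dB
∠G = (0°) − (87.71° + 45.00°) = -132.71°

ω = 20: -34.7 dB, -106.1°; ω = 50: -45.0 dB, -132.7°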